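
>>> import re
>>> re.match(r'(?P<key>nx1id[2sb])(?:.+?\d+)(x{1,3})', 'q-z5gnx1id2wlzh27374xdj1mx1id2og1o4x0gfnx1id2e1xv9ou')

`re.match` won't scan ahead — the pattern has to work from the very first character.
Here position 0 doesn't satisfy it, so the call returns None.

None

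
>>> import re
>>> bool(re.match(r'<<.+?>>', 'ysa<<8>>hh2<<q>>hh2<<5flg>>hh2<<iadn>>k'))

`match` is anchored at position 0; if the pattern doesn't fit there, it returns None.
Here position 0 doesn't satisfy it, so the call returns None, and `bool(None)` is False.

False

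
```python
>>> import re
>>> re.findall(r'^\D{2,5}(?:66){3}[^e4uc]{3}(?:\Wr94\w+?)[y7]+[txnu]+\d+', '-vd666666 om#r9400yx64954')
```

['-vd666666 om#r9400yx64954']

The pattern matches anchored at the start of the string; then 2 to 5 of a non-digit, then the literal '66' repeated 3 times, then exactly 3 of any character except [e4uc]; then a non-word character, then the literal 'r94', then one or more of a word character (lazy) (non-capturing group); then one or more of one of [y7]; then one or more of one of [txnu], then one or more of a digit.
Matches: at [0:25] → '-vd666666 om#r9400yx64954'.
`findall` yields the raw match text (1 of them) because the pattern has no groups.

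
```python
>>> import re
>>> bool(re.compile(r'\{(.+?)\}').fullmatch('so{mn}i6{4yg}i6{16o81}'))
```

False

`fullmatch` succeeds only if the pattern covers the string from start to end.
Here the string isn't matched end-to-end, so the call returns None, and `bool(None)` is False.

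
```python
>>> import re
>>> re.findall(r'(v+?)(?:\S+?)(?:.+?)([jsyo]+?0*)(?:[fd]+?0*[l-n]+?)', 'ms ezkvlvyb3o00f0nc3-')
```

[('v', 'o00')]

Pattern: one or more of a literal 'v' (lazy) (captured); then one or more of a non-whitespace character (lazy) (non-capturing group); then one or more of any character (lazy) (non-capturing group); then one or more of one of [jsyo] (lazy), then zero or more of a literal '0' (captured); then one or more of one of [fd] (lazy), then zero or more of a literal '0', then one or more of a character in [l-n] (lazy) (non-capturing group).
Scanning left to right: at [6:18] match 'vlvyb3o00f0n', groups = ('v', 'o00').
2 groups means the one result is a tuple of 2 captured strings — 1 here.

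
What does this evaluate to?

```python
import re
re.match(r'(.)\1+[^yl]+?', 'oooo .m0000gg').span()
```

(0, 5)

`match` is anchored at position 0; if the pattern doesn't fit there, it returns None.
The match spans [0:5] → 'oooo '.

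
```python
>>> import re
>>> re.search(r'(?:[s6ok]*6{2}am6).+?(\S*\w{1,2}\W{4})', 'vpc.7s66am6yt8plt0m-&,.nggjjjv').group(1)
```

't8plt0m-&,.'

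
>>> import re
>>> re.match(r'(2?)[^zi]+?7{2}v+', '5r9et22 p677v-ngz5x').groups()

The pattern matches optionally a literal '2' (captured); then one or more of any character except [zi] (lazy), then exactly 2 of a literal '7', then one or more of the literal 'v'.
`re.match` only tries the pattern at the start of the string.
The match spans [0:13] → '5r9et22 p677v'.
Captured: group 1 = ''.

('',)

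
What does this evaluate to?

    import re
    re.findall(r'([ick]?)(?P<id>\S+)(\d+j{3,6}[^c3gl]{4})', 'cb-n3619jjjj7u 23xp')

[('c', 'b-n361', '9jjjj7u 2')]

Pattern: optionally one of [ick] (captured); then one or more of a non-whitespace character (captured as 'id'); then one or more of a digit, then 3 to 6 of the literal 'j', then exactly 4 of any character except [c3gl] (captured).
Matches: at [0:16] match 'cb-n3619jjjj7u 2', groups = ('c', 'b-n361', '9jjjj7u 2').
With 3 capturing groups, `findall` returns a 3-tuple per match.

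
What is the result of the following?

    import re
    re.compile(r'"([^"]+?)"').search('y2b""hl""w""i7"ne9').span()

(4, 8)

The match spans [4:8] → '"hl"'.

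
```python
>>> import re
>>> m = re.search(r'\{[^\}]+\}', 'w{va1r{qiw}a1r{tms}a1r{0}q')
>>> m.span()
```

(1, 11)

Unlike `match`, `search` isn't anchored — it looks for the pattern anywhere in the string.
The match spans [1:11] → '{va1r{qiw}'.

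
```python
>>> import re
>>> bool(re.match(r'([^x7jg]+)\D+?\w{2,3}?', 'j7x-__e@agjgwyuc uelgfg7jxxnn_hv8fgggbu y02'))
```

False

Pattern: one or more of any character except [x7jg] (captured); then one or more of a non-digit (lazy), then 2 to 3 of a word character (lazy).
`match` is anchored at position 0; if the pattern doesn't fit there, it returns None.
Here the string doesn't start with a match, so the call returns None, and `bool(None)` is False.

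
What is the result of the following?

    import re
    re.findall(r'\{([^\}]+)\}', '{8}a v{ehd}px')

['8', 'ehd']

One capturing group, so `findall` returns just the captured substring from each match — 2 in all.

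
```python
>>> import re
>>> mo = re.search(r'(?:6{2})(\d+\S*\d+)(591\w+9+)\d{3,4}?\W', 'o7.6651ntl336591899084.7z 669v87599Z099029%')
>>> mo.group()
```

'6651ntl336591899084.'

The match spans [3:23] → '6651ntl336591899084.'.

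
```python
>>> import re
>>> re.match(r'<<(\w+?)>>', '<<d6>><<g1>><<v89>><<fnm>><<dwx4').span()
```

(0, 6)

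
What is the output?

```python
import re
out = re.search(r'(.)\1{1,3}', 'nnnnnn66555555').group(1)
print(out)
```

n

A backreference is literal: `\1` must see the identical characters the first group matched.
`search` walks the string left to right and returns the first match it finds.
The match spans [0:4] → 'nnnn'.
Captured: group 1 = 'n'.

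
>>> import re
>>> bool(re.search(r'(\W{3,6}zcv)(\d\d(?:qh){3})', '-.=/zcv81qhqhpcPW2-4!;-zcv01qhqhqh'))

True

The pattern matches 3 to 6 of a non-word character, then the literal 'zcv' (captured); then a digit, then a digit, then the literal 'qh' repeated 3 times (captured).
`re.search` scans for the first position where the pattern succeeds.
The match spans [20:34] → '!;-zcv01qhqhqh'.
Captured: group 1 = '!;-zcv', group 2 = '01qhqhqh'.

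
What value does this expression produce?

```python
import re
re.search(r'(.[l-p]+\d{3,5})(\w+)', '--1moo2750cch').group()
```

Pattern: any character, then one or more of a character in [l-p], then 3 to 5 of a digit (captured); then one or more of a word character (captured).
The match spans [2:13] → '1moo2750cch'.

'1moo2750cch'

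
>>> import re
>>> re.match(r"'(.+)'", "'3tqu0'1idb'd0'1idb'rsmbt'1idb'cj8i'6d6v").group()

`re.match` only tries the pattern at the start of the string.
The match spans [0:36] → "'3tqu0'1idb'd0'1idb'rsmbt'1idb'cj8i'".
Captured: group 1 = "3tqu0'1idb'd0'1idb'rsmbt'1idb'cj8i".

"'3tqu0'1idb'd0'1idb'rsmbt'1idb'cj8i'"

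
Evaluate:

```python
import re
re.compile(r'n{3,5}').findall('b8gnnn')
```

['nnn']

This matches 3 to 5 of a literal 'n'.
Matches: at [3:6] → 'nnn'.
With no groups in the pattern, `findall` gives back each whole match — 1 here.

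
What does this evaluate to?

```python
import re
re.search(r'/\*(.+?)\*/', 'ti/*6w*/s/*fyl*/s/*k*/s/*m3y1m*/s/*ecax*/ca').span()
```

(2, 8)

The match spans [2:8] → '/*6w*/'.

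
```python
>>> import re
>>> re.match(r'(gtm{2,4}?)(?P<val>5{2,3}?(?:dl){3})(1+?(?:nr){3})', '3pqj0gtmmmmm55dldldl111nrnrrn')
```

None

Pattern: the literal 'gt', then 2 to 4 of a literal 'm' (lazy) (captured); then 2 to 3 of a literal '5' (lazy), then the literal 'dl' repeated 3 times (captured as 'val'); then one or more of a literal '1' (lazy), then the literal 'nr' repeated 3 times (captured).
`match` is anchored at position 0; if the pattern doesn't fit there, it returns None.
Here the pattern fails at index 0, so the call returns None.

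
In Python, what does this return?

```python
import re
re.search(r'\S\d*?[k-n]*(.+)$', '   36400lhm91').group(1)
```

The match spans [3:13] → '36400lhm91'.
Captured: group 1 = '6400lhm91'.

'6400lhm91'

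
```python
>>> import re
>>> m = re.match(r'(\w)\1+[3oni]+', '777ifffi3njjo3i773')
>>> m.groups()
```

After group 1 captures some text, `\1` only succeeds where that same text appears again.
`match` is anchored at position 0; if the pattern doesn't fit there, it returns None.
The match spans [0:4] → '777i'.
Captured: group 1 = '7'.

('7',)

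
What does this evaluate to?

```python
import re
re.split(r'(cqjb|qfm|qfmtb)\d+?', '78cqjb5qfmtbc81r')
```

Matches to split on: at [2:7] → 'cqjb5'.
Because the pattern has a capturing group, `split` also inserts each captured text between the pieces.

['78', 'cqjb', 'qfmtbc81r']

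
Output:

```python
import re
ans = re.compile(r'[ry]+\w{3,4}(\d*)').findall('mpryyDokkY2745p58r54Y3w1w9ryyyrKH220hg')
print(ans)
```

['', '', '0']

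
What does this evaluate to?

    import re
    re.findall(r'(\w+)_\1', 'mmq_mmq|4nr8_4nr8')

['mmq', '4nr8']

The backreference `\1` re-matches whatever the first group consumed, character for character.
Walking the string: at [0:7] match 'mmq_mmq', group 1 = 'mmq'; at [8:17] match '4nr8_4nr8', group 1 = '4nr8'.
With a single group, `findall` returns only what that group captured — 2 items.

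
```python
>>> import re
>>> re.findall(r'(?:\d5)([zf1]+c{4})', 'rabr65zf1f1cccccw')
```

['zf1f1cccc']

The pattern matches a digit, then the literal '5' (non-capturing group); then one or more of one of [zf1], then exactly 4 of the literal 'c' (captured).
With a single group, `findall` returns only what that group captured — 1 item.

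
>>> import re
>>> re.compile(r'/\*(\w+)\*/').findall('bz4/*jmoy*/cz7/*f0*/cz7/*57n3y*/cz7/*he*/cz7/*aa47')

Matches: at [3:11] match '/*jmoy*/', group 1 = 'jmoy'; at [14:20] match '/*f0*/', group 1 = 'f0'; at [23:32] match '/*57n3y*/', group 1 = '57n3y'; at [35:41] match '/*he*/', group 1 = 'he'.
One capturing group, so `findall` returns just the captured substring from each match — 4 in all.

['jmoy', 'f0', '57n3y', 'he']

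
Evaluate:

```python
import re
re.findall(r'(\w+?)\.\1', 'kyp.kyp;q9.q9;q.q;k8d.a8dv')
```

['kyp', 'q9', 'q']

`\1` is not a pattern — it's the concrete string captured by group 1, re-applied verbatim.
`findall` collects group 1 from each match (3 total).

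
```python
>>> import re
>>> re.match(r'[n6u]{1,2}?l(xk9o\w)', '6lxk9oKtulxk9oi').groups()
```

('xk9oK',)

The pattern matches 1 to 2 of one of [n6u] (lazy), then a literal 'l'; then the literal 'xk9', then the literal 'o', then a word character (captured).
`match` is anchored at position 0; if the pattern doesn't fit there, it returns None.
The match spans [0:7] → '6lxk9oK'.
Captured: group 1 = 'xk9oK'.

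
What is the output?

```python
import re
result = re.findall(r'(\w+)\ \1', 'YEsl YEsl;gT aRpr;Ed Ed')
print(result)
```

A backreference is literal: `\1` must see the identical characters the first group matched.
Matches: at [0:9] match 'YEsl YEsl', group 1 = 'YEsl'; at [18:23] match 'Ed Ed', group 1 = 'Ed'.
`findall` collects group 1 from each match (2 total).

['YEsl', 'Ed']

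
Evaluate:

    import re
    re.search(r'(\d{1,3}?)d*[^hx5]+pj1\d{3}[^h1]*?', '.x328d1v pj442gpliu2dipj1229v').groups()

('3',)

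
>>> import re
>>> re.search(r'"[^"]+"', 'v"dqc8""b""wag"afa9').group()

'"dqc8"'

The match spans [1:7] → '"dqc8"'.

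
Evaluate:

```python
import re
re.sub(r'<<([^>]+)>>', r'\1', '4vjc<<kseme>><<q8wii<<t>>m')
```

'4vjcksemeq8wii<<tm'

The replacement refers to a captured group, so each match is rewritten using its own captured text.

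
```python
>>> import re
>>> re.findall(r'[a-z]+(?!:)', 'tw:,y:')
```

['t']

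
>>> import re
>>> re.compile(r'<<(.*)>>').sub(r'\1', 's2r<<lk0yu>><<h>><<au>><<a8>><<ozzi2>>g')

's2rlk0yu>><<h>><<au>><<a8>><<ozzi2g'

Matches: at [3:38] → '<<lk0yu>><<h>><<au>><<a8>><<ozzi2>>'.
Each match is replaced using the text its own group 1 captured.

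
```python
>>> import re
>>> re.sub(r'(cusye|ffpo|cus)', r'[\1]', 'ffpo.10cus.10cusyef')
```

Alternation tries branches left to right and keeps the first one that lets the overall match succeed at that position.
`\1` in the replacement pulls in group 1's text for each match.

'[ffpo].10[cus].10[cusye]f'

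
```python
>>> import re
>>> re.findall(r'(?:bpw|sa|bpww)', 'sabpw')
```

['sa', 'bpw']

Walking the string: at [0:2] → 'sa'; at [2:5] → 'bpw'.
Since nothing is captured, `findall` lists the 2 matched substrings directly.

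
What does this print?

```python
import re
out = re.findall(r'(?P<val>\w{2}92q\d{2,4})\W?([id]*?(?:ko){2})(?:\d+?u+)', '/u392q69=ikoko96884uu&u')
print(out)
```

[('u392q69', 'ikoko')]

This matches exactly 2 of a word character, then the literal '92q', then 2 to 4 of a digit (captured as 'val'); then optionally a non-word character; then zero or more of one of [id] (lazy), then the literal 'ko' repeated 2 times (captured); then one or more of a digit (lazy), then one or more of a literal 'u' (non-capturing group).
Multiple groups make `findall` return tuples — one 2-tuple for the one match.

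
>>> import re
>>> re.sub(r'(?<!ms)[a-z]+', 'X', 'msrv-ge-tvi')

Because the assertion is negative and zero-width, positions next to the forbidden text are skipped.
Matches: at [0:4] → 'msrv'; at [5:7] → 'ge'; at [8:11] → 'tvi'.
Each match is replaced by 'X'.

'X-X-X'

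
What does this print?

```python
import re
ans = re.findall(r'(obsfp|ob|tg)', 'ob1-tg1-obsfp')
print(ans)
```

['ob', 'tg', 'obsfp']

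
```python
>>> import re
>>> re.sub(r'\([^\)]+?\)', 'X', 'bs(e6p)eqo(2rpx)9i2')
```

Every occurrence is swapped for 'X'.

'bsXeqoX9i2'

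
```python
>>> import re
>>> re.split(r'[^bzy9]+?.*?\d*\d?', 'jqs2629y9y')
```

['', '', '', 'y9y']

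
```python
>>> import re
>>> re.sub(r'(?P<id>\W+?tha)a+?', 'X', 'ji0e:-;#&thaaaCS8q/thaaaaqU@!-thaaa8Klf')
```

'ji0eXaCS8qXaaqUXa8Klf'

Lazy quantifiers expand one character at a time until the remainder of the pattern can match.
Each match is replaced by 'X'.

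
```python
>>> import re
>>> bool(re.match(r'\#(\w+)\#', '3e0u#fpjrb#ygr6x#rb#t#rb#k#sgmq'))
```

False

`re.match` won't scan ahead — the pattern has to work from the very first character.
Here position 0 doesn't satisfy it, so the call returns None, and `bool(None)` is False.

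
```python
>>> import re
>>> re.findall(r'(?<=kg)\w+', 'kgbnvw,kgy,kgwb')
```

Lookahead/lookbehind check context without consuming it, so the matched span excludes the asserted characters.
`findall` yields the raw match text (3 of them) because the pattern has no groups.

['bnvw', 'y', 'wb']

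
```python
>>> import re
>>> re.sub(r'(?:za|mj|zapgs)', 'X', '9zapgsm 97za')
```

'9Xpgsm 97X'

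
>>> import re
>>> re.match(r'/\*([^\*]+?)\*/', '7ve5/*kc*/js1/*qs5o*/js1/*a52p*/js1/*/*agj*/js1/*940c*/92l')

None

With `match`, the pattern is implicitly anchored at the beginning.
Here the pattern fails at index 0, so the call returns None.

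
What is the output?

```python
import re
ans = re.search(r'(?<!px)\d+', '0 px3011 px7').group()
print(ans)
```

The negative lookaround is zero-width — it rules out positions where the adjacent text would match, without consuming anything.
`re.search` scans for the first position where the pattern succeeds.
The match spans [0:1] → '0'.

0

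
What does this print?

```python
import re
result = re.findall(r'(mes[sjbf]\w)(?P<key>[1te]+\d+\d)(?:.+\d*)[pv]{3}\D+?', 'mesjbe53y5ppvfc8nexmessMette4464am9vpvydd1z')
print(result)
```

[('mesjb', 'e53')]

2 groups means the one result is a tuple of 2 captured strings — 1 here.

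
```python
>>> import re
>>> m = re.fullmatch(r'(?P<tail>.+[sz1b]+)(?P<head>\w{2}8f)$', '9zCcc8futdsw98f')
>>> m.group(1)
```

This matches one or more of any character, then one or more of one of [sz1b] (captured as 'tail'); then exactly 2 of a word character, then the literal '8f' (captured as 'head'); then anchored at the end.
`re.fullmatch` requires the pattern to consume the entire string.
The match spans [0:15] → '9zCcc8futdsw98f'.
Captured: group 1 = '9zCcc8futds', group 2 = 'w98f'.

'9zCcc8futds'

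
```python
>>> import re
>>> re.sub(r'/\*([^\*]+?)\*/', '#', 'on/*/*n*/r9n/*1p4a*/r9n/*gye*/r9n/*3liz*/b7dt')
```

`sub` substitutes '#' at each match site.

'on/*#r9n#r9n#r9n#b7dt'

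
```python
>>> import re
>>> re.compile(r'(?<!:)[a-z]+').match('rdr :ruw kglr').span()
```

A negative assertion filters positions out without eating any characters.
`match` is anchored at position 0; if the pattern doesn't fit there, it returns None.
The match spans [0:3] → 'rdr'.

(0, 3)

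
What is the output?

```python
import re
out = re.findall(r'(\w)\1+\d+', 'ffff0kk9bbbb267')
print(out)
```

['f', 'k', 'b']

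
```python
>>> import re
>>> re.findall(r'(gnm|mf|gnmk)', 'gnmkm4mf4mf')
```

['gnm', 'mf', 'mf']

Alternation isn't longest-match — the leftmost alternative that fits at this position is chosen.
With a single group, `findall` returns only what that group captured — 3 items.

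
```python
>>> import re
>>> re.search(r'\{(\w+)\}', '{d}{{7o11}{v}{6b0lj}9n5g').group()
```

`re.search` scans for the first position where the pattern succeeds.
The match spans [0:3] → '{d}'.
Captured: group 1 = 'd'.

'{d}'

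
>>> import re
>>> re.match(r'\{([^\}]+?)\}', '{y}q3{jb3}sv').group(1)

'y'

`re.match` won't scan ahead — the pattern has to work from the very first character.
The match spans [0:3] → '{y}'.
Captured: group 1 = 'y'.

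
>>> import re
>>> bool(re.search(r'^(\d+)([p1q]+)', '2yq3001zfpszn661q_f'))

This matches anchored at the start of the string; then one or more of a digit (captured); then one or more of one of [p1q] (captured).
`re.search` tries every starting position until one works.
Here nothing in the string fits, so the call returns None, and `bool(None)` is False.

False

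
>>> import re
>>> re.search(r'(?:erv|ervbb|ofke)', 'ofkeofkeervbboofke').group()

Unlike `match`, `search` isn't anchored — it looks for the pattern anywhere in the string.
The match spans [0:4] → 'ofke'.

'ofke'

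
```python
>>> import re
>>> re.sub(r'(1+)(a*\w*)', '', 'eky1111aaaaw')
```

'eky'

Each match is replaced by ''.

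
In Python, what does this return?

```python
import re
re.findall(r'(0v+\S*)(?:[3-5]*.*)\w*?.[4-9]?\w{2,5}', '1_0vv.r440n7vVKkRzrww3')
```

Pattern: a literal '0', then one or more of a literal 'v', then zero or more of a non-whitespace character (captured); then zero or more of a character in [3-5], then zero or more of any character (non-capturing group); then zero or more of a word character (lazy), then any character; then optionally a character in [4-9], then 2 to 5 of a word character.
Walking the string: at [2:22] match '0vv.r440n7vVKkRzrww3', group 1 = '0vv.r440n7vVKkRzr'.
With a single group, `findall` returns only what that group captured — 1 item.

['0vv.r440n7vVKkRzr']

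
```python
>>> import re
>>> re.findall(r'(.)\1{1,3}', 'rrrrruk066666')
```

['r', '6']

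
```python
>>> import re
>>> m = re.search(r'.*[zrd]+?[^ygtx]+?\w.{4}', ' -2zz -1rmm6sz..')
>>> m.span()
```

(0, 15)

The pattern matches zero or more of any character, then one or more of one of [zrd] (lazy), then one or more of any character except [ygtx] (lazy); then a word character, then exactly 4 of any character.
Because the quantifier is non-greedy, it stops expanding at the earliest point where the rest of the pattern can succeed.
`re.search` tries every starting position until one works.
The match spans [0:15] → ' -2zz -1rmm6sz.'.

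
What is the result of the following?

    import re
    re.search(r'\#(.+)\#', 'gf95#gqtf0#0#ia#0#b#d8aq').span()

(4, 20)

Unlike `match`, `search` isn't anchored — it looks for the pattern anywhere in the string.
The match spans [4:20] → '#gqtf0#0#ia#0#b#'.
Captured: group 1 = 'gqtf0#0#ia#0#b'.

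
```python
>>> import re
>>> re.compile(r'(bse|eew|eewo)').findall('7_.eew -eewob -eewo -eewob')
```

['eew', 'eew', 'eew', 'eew']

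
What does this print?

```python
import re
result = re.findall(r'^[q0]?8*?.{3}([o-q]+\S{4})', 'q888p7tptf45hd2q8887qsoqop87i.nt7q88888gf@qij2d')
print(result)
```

['p7tpt']

The pattern matches anchored at the start of the string; then optionally one of [q0], then zero or more of the literal '8' (lazy), then exactly 3 of any character; then one or more of a character in [o-q], then exactly 4 of a non-whitespace character (captured).
A non-greedy quantifier consumes as few characters as it can — just enough that the remainder of the pattern still matches from where it stops; whatever follows it matches normally.
Matches: at [0:9] match 'q888p7tpt', group 1 = 'p7tpt'.
One capturing group, so `findall` returns just the captured substring from the one match — 1 in all.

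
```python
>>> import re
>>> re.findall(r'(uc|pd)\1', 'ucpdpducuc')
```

['pd', 'uc']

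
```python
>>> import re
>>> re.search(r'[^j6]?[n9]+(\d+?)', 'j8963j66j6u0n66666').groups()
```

('6',)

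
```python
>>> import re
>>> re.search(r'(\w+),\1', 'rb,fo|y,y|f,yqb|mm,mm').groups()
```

The match spans [6:9] → 'y,y'.
Captured: group 1 = 'y'.

('y',)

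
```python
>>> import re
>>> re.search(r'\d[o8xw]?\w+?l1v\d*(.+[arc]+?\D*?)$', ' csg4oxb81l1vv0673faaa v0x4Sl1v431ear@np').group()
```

'4oxb81l1vv0673faaa v0x4Sl1v431ear@np'

This matches a digit, then optionally one of [o8xw], then one or more of a word character (lazy); then a literal 'l', then the literal '1v', then zero or more of a digit; then one or more of any character, then one or more of one of [arc] (lazy), then zero or more of a non-digit (lazy) (captured); then anchored at the end.
The match spans [4:40] → '4oxb81l1vv0673faaa v0x4Sl1v431ear@np'.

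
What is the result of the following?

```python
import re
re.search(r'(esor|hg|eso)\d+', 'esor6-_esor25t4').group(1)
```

The match spans [0:5] → 'esor6'.
Captured: group 1 = 'esor'.

'esor'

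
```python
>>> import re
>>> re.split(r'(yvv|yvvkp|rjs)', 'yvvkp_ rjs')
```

Branches in `(...|...)` are attempted left-to-right; the first branch that allows the whole pattern to succeed is taken.
Because the pattern has a capturing group, `split` also inserts each captured text between the pieces.

['', 'yvv', 'kp_ ', 'rjs', '']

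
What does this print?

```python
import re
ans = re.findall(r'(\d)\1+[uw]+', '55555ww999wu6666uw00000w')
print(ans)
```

['5', '9', '6', '0']

`\1` is not a pattern — it's the concrete string captured by group 1, re-applied verbatim.
Because there's exactly one group, `findall` drops the full match and keeps group 1 from each hit.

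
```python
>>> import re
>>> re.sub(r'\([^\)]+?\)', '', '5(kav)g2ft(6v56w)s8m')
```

'5g2fts8m'

Matches: at [1:6] → '(kav)'; at [10:17] → '(6v56w)'.
`sub` substitutes '' at each match site.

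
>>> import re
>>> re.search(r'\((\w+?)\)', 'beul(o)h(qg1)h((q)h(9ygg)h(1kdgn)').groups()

('o',)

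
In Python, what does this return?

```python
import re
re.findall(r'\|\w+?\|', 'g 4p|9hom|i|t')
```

['|9hom|']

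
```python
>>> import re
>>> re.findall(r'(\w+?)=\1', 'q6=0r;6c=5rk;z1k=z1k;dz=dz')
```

`\1` is not a pattern — it's the concrete string captured by group 1, re-applied verbatim.
Scanning left to right: at [13:20] match 'z1k=z1k', group 1 = 'z1k'; at [21:26] match 'dz=dz', group 1 = 'dz'.
`findall` collects group 1 from each match (2 total).

['z1k', 'dz']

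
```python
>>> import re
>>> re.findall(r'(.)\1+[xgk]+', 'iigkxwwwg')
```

['i', 'w']

`\1` is not a pattern — it's the concrete string captured by group 1, re-applied verbatim.
Because there's exactly one group, `findall` drops the full match and keeps group 1 from each hit.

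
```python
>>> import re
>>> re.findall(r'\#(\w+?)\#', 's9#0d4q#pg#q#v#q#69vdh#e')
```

With a single group, `findall` returns only what that group captured — 3 items.

['0d4q', 'q', 'q']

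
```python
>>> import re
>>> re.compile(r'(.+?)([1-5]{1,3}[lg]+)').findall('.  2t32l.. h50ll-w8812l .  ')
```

Multiple groups make `findall` return tuples — one 2-tuple for each match.

[('.  2t', '32l'), ('.. h50ll-w88', '12l')]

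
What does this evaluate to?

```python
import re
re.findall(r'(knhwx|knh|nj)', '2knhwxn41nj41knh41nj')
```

['knhwx', 'nj', 'knh', 'nj']

Branches in `(...|...)` are attempted left-to-right; the first branch that allows the whole pattern to succeed is taken.
Matches: at [1:6] match 'knhwx', group 1 = 'knhwx'; at [9:11] match 'nj', group 1 = 'nj'; at [13:16] match 'knh', group 1 = 'knh'; at [18:20] match 'nj', group 1 = 'nj'.
With a single group, `findall` returns only what that group captured — 4 items.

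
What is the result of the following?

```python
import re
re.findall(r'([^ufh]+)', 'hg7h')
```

['g7']

Pattern: one or more of any character except [ufh] (captured).
Matches: at [1:3] match 'g7', group 1 = 'g7'.
Because there's exactly one group, `findall` drops the full match and keeps group 1 from the one hit.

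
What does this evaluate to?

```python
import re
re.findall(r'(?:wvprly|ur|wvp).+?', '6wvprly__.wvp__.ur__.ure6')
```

Alternation isn't longest-match — the leftmost alternative that fits at this position is chosen.
Since nothing is captured, `findall` lists the 4 matched substrings directly.

['wvprly_', 'wvp_', 'ur_', 'ure']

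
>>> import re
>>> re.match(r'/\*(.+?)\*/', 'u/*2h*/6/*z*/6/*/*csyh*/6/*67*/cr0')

`re.match` only tries the pattern at the start of the string.
Here position 0 doesn't satisfy it, so the call returns None.

None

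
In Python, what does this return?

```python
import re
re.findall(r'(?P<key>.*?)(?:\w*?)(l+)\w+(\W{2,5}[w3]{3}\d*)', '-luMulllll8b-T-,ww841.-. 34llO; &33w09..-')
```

[('-luMulllll8b-T-,ww841.-. ', 'll', '; &33w09')]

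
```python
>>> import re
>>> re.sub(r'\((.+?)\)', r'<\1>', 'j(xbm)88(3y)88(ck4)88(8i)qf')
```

'j<xbm>88<3y>88<ck4>88<8i>qf'

With the lazy modifier that quantifier settles for the fewest repetitions that let the rest of the pattern succeed (the atoms after it are unaffected and can still be greedy).
Matches: at [1:6] → '(xbm)'; at [8:12] → '(3y)'; at [14:19] → '(ck4)'; at [21:25] → '(8i)'.
The replacement refers to a captured group, so each match is rewritten using its own captured text.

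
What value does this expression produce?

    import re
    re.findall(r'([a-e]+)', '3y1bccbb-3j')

This matches one or more of a character in [a-e] (captured).
Scanning left to right: at [3:8] match 'bccbb', group 1 = 'bccbb'.
One capturing group, so `findall` returns just the captured substring from the one match — 1 in all.

['bccbb']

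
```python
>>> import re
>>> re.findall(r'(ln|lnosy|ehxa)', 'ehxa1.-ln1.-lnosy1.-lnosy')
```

['ehxa', 'ln', 'ln', 'ln']

The regex engine tests alternatives in the order written; an earlier branch that matches wins even if a later one would match more.
Walking the string: at [0:4] match 'ehxa', group 1 = 'ehxa'; at [7:9] match 'ln', group 1 = 'ln'; at [12:14] match 'ln', group 1 = 'ln'; at [20:22] match 'ln', group 1 = 'ln'.
`findall` collects group 1 from each match (4 total).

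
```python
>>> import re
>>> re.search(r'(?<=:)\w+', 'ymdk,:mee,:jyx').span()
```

Because the assertion is zero-width, the text it checks is not consumed and won't appear in the result.
Unlike `match`, `search` isn't anchored — it looks for the pattern anywhere in the string.
The match spans [6:9] → 'mee'.

(6, 9)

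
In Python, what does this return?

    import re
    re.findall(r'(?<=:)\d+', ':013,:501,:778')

The positive lookaround only admits positions where the adjacent text matches; those characters stay outside the span.
Walking the string: at [1:4] → '013'; at [6:9] → '501'; at [11:14] → '778'.
`findall` yields the raw match text (3 of them) because the pattern has no groups.

['013', '501', '778']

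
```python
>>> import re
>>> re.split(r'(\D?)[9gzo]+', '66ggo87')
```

['66', 'g', '87']

This matches optionally a non-digit (captured); then one or more of one of [9gzo].
Matches to split on: at [2:5] → 'ggo'.
The group in the pattern means `split` returns the separators' captures alongside the pieces.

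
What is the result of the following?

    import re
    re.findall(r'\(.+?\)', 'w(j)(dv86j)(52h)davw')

Scanning left to right: at [1:4] → '(j)'; at [4:11] → '(dv86j)'; at [11:16] → '(52h)'.
No capturing groups, so `findall` returns the 3 full match strings.

['(j)', '(dv86j)', '(52h)']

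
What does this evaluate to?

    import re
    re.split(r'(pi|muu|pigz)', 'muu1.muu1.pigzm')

`|` is ordered: at each position the engine commits to the first alternative that works.
The group in the pattern means `split` returns the separators' captures alongside the pieces.

['', 'muu', '1.', 'muu', '1.', 'pi', 'gzm']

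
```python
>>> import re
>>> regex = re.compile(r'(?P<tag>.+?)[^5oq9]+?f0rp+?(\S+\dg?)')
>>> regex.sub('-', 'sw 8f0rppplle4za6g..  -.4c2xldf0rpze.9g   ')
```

'--   '

Pattern: one or more of any character (lazy) (captured as 'tag'); then one or more of any character except [5oq9] (lazy), then the literal 'f0r', then one or more of a literal 'p' (lazy); then one or more of a non-whitespace character, then a digit, then optionally the literal 'g' (captured).
Every occurrence is swapped for '-'.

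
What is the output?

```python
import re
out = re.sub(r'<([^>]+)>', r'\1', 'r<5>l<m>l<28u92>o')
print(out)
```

r5lml28u92o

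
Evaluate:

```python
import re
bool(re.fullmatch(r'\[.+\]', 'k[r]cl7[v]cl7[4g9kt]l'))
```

False

`re.fullmatch` is like wrapping the pattern in `^…$` (in single-line mode).
Here the string isn't matched end-to-end, so the call returns None, and `bool(None)` is False.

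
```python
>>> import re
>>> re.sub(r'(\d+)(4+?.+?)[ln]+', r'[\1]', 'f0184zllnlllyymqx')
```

'f[018]yymqx'

This matches one or more of a digit (captured); then one or more of the literal '4' (lazy), then one or more of any character (lazy) (captured); then one or more of one of [ln].
`\1` in the replacement pulls in group 1's text for each match.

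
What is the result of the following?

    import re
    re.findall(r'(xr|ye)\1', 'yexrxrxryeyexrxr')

`\1` has to match the exact text group 1 already captured.
Matches: at [2:6] match 'xrxr', group 1 = 'xr'; at [8:12] match 'yeye', group 1 = 'ye'; at [12:16] match 'xrxr', group 1 = 'xr'.
Because there's exactly one group, `findall` drops the full match and keeps group 1 from each hit.

['xr', 'ye', 'xr']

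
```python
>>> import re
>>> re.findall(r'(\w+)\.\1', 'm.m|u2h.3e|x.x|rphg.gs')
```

['m', 'x', 'g']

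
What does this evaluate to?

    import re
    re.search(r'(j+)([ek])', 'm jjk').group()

'jjk'

Pattern: one or more of a literal 'j' (captured); then one of [ek] (captured).
`search` walks the string left to right and returns the first match it finds.
The match spans [2:5] → 'jjk'.
Captured: group 1 = 'jj', group 2 = 'k'.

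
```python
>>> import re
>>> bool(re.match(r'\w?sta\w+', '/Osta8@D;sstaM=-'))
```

False

This matches optionally a word character, then the literal 'sta'; then one or more of a word character.
`match` is anchored at position 0; if the pattern doesn't fit there, it returns None.
Here position 0 doesn't satisfy it, so the call returns None, and `bool(None)` is False.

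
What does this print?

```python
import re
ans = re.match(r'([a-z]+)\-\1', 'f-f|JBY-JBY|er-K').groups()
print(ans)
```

`\1` is not a pattern — it's the concrete string captured by group 1, re-applied verbatim.
`match` is anchored at position 0; if the pattern doesn't fit there, it returns None.
The match spans [0:3] → 'f-f'.
Captured: group 1 = 'f'.

('f',)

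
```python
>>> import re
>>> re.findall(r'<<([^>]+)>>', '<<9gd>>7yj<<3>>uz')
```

Scanning left to right: at [0:7] match '<<9gd>>', group 1 = '9gd'; at [10:15] match '<<3>>', group 1 = '3'.
One capturing group, so `findall` returns just the captured substring from each match — 2 in all.

['9gd', '3']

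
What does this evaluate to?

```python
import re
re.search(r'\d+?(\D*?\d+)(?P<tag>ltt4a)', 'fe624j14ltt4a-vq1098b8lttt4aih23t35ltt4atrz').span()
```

Pattern: one or more of a digit (lazy); then zero or more of a non-digit (lazy), then one or more of a digit (captured); then the literal 'lt', then the literal 't4a' (captured as 'tag').
`re.search` scans for the first position where the pattern succeeds.
The match spans [2:13] → '624j14ltt4a'.
Captured: group 1 = 'j14', group 2 = 'ltt4a'.

(2, 13)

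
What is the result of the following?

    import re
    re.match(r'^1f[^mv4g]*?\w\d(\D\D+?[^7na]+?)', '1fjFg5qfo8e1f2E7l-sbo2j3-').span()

(0, 9)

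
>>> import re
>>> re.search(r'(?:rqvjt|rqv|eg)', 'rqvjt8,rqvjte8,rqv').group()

Alternation tries branches left to right and keeps the first one that lets the overall match succeed at that position.
Unlike `match`, `search` isn't anchored — it looks for the pattern anywhere in the string.
The match spans [0:5] → 'rqvjt'.

'rqvjt'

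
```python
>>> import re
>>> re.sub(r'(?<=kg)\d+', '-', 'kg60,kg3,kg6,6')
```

'kg-,kg-,kg-,6'

The lookaround is zero-width — it requires the adjacent text to match without consuming it, so the asserted text isn't part of the match.
Matches: at [2:4] → '60'; at [7:8] → '3'; at [11:12] → '6'.
Every occurrence is swapped for '-'.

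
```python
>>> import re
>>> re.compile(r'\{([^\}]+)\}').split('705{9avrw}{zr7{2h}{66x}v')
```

['705', '9avrw', '', 'zr7{2h', '', '66x', 'v']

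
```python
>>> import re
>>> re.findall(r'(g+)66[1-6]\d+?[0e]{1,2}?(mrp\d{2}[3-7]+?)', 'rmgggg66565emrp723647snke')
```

[('gggg', 'mrp723')]

Lazy quantifiers expand one character at a time until the remainder of the pattern can match.
Multiple groups make `findall` return tuples — one 2-tuple for the one match.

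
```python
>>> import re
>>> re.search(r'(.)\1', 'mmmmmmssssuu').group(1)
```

'm'

A backreference is literal: `\1` must see the identical characters the first group matched.
Unlike `match`, `search` isn't anchored — it looks for the pattern anywhere in the string.
The match spans [0:2] → 'mm'.
Captured: group 1 = 'm'.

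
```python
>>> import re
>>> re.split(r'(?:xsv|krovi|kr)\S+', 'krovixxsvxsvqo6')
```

['', '']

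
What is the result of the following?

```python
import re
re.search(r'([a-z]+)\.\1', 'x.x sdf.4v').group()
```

After group 1 captures some text, `\1` only succeeds where that same text appears again.
The match spans [0:3] → 'x.x'.

'x.x'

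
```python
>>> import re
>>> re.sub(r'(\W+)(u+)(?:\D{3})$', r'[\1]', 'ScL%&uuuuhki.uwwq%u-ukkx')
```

The pattern matches one or more of a non-word character (captured); then one or more of a literal 'u' (captured); then exactly 3 of a non-digit (non-capturing group); then anchored at the end.
Matches: at [19:24] → '-ukkx'.
`\1` in the replacement pulls in group 1's text for each match.

'ScL%&uuuuhki.uwwq%u[-]'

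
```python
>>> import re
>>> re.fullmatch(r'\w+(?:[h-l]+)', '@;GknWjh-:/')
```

None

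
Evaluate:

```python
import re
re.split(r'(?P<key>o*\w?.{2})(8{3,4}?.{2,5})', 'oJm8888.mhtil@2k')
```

The pattern matches zero or more of a literal 'o', then optionally a word character, then exactly 2 of any character (captured as 'key'); then 3 to 4 of a literal '8' (lazy), then 2 to 5 of any character (captured).
Because the pattern has a capturing group, `split` also inserts each captured text between the pieces.

['', 'oJm8', '888.mhti', 'l@2k']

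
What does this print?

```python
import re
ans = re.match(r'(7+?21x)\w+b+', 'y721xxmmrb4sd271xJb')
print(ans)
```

The pattern matches one or more of a literal '7' (lazy), then the literal '21x' (captured); then one or more of a word character; then one or more of a literal 'b'.
With `match`, the pattern is implicitly anchored at the beginning.
Here the string doesn't start with a match, so the call returns None.

None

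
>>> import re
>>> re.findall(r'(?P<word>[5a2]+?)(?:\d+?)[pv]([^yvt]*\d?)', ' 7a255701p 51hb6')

Pattern: one or more of one of [5a2] (lazy) (captured as 'word'); then one or more of a digit (lazy) (non-capturing group); then one of [pv]; then zero or more of any character except [yvt], then optionally a digit (captured).
Scanning left to right: at [2:16] match 'a255701p 51hb6', groups = ('a', ' 51hb6').
`findall` packs the 2 group values into a tuple for every match.

[('a', ' 51hb6')]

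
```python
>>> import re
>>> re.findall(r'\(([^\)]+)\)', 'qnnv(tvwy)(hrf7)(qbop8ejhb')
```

['tvwy', 'hrf7']

Scanning left to right: at [4:10] match '(tvwy)', group 1 = 'tvwy'; at [10:16] match '(hrf7)', group 1 = 'hrf7'.
`findall` collects group 1 from each match (2 total).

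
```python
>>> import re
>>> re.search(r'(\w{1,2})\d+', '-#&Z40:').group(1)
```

'Z4'

The match spans [3:6] → 'Z40'.
Captured: group 1 = 'Z4'.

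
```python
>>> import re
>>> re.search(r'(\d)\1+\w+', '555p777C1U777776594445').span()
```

(0, 22)

`\1` has to match the exact text group 1 already captured.
The match spans [0:22] → '555p777C1U777776594445'.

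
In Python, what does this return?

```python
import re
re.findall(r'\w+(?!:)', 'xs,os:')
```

['xs', 'o']

Because the assertion is negative and zero-width, positions next to the forbidden text are skipped.
With no groups in the pattern, `findall` gives back each whole match — 2 here.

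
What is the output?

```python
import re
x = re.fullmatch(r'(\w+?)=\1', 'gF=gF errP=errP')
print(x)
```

For `fullmatch`, every character of the input must be accounted for by the pattern.
Here the pattern can't cover the whole string, so the call returns None.

None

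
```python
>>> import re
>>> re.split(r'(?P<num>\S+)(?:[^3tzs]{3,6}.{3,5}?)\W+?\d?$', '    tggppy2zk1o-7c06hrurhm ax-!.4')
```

['    ', 'tggppy2zk1o-7c06hrurh', '']

With a capturing group present, the delimiter's captured portion is kept in the result list.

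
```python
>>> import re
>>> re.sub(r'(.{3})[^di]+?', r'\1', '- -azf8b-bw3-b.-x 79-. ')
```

'- -zf8-bw-b.x 7-. '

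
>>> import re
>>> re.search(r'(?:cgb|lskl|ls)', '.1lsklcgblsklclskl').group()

Branches in `(...|...)` are attempted left-to-right; the first branch that allows the whole pattern to succeed is taken.
The match spans [2:6] → 'lskl'.

'lskl'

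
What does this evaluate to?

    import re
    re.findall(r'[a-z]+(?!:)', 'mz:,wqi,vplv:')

['m', 'wqi', 'vpl']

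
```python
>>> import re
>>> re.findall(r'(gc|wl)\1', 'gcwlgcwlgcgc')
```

['gc']

The backreference `\1` re-matches whatever the first group consumed, character for character.
Matches: at [8:12] match 'gcgc', group 1 = 'gc'.
One capturing group, so `findall` returns just the captured substring from the one match — 1 in all.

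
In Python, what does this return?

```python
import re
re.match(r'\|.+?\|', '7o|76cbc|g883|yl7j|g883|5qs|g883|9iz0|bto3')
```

None

`match` is anchored at position 0; if the pattern doesn't fit there, it returns None.
Here the pattern fails at index 0, so the call returns None.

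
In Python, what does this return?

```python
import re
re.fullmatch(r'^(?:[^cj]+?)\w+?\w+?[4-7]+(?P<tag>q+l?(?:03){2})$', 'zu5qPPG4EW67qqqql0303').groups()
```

('qqqql0303',)

This matches anchored at the start of the string; then one or more of any character except [cj] (lazy) (non-capturing group); then one or more of a word character (lazy); then one or more of a word character (lazy), then one or more of a character in [4-7]; then one or more of a literal 'q', then optionally the literal 'l', then the literal '03' repeated 2 times (captured as 'tag'); then anchored at the end.
For `fullmatch`, every character of the input must be accounted for by the pattern.
The match spans [0:21] → 'zu5qPPG4EW67qqqql0303'.
Captured: group 1 = 'qqqql0303'.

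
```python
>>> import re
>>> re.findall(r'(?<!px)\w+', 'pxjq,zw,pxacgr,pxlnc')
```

['pxjq', 'zw', 'pxacgr', 'pxlnc']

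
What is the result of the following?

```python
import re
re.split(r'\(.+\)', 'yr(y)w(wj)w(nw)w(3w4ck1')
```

['yr', 'w(3w4ck1']

`split` removes every match and returns the 2 fragments in between.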